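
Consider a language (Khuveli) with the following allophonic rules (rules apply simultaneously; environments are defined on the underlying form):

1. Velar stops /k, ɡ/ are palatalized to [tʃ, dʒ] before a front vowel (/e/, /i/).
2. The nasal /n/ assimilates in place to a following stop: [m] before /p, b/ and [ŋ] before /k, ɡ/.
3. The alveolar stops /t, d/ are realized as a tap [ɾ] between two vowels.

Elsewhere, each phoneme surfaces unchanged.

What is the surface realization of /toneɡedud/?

/t/ (word-initial) fails the environment for rule 3, so it stays [t].
/o/ (between /t/ and /n/): no rule targets it → [o].
/n/ (between /o/ and /e/) fails the environment for rule 2, so it stays [n].
/e/ (between /n/ and /ɡ/): no rule targets it → [e].
Rule 1 applies to /ɡ/ (between /e/ and /e/: before a front vowel) → [dʒ].
/e/ (between /ɡ/ and /d/) is unaffected → [e].
/d/ (between /e/ and /u/) occurs between two vowels → [ɾ] by rule 3.
/u/ — not in any rule's target class → [u].
/d/ (word-final) fails the environment for rule 3, so it stays [d].

[tonedʒeɾud]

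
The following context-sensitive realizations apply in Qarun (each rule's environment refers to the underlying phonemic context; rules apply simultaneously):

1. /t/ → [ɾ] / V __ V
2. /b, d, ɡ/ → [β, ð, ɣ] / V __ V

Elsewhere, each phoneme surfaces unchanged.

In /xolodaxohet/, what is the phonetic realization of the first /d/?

/d/ (between /o/ and /a/) occurs between two vowels → [ð] by rule 2.

[ð]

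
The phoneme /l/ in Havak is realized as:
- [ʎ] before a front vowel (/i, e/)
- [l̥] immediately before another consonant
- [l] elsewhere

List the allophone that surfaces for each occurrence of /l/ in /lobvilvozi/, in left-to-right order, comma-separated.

Occurrence 1 (position 1): no conditioning environment matches → elsewhere allophone [l].
Occurrence 2 (position 6): immediately before another consonant → [l̥].

[l], [l̥]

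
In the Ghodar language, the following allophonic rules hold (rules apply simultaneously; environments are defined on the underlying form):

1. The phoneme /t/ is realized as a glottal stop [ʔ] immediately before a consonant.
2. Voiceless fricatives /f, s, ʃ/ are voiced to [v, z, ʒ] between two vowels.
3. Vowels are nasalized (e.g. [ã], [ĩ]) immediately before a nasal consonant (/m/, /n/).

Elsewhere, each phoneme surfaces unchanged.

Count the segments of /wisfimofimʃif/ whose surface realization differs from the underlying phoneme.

3

Segments that undergo a rule: /i/ → [ĩ] (rule 3); /f/ → [v] (rule 2); /i/ → [ĩ] (rule 3).
All other segments surface unchanged.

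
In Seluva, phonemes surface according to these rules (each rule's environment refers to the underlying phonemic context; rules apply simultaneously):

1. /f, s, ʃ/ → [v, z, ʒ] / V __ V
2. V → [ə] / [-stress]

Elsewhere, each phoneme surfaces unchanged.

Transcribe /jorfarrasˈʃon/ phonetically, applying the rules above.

/j/ (word-initial) is unaffected → [j].
/o/ meets the environment for rule 2 (in an unstressed syllable) → [ə].
/r/ — not in any rule's target class → [r].
/f/ (between /r/ and /a/) fails the environment for rule 1, so it stays [f].
/a/ (between /f/ and /r/) occurs in an unstressed syllable → [ə] by rule 2.
/r/ — not in any rule's target class → [r].
/r/ — not in any rule's target class → [r].
/a/ — between /r/ and /s/, in an unstressed syllable — surfaces as [ə] (rule 2).
/s/ (between /a/ and /ʃ/): rule 1 targets it, but not between two vowels → unchanged [s].
/ʃ/ (between /s/ and /o/) is in the target of rule 1 but the environment (between two vowels) is not met → [ʃ].
/o/ (between /ʃ/ and /n/) fails the environment for rule 2, so it stays [o].
/n/ (word-final): no rule targets it → [n].

[jərfərrəsˈʃon]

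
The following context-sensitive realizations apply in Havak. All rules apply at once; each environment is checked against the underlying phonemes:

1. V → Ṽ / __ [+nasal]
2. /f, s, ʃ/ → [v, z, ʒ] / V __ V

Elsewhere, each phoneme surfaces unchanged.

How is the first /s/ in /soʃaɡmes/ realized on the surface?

[s]

/s/ (word-initial): rule 2 targets it, but not between two vowels → unchanged [s].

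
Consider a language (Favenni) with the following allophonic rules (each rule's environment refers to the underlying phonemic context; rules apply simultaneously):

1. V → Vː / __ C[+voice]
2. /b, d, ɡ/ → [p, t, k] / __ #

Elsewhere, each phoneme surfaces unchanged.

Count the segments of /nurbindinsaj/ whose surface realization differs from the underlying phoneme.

4

Segments that undergo a rule: /u/ → [uː] (rule 1); /i/ → [iː] (rule 1); /i/ → [iː] (rule 1); /a/ → [aː] (rule 1).
All other segments surface unchanged.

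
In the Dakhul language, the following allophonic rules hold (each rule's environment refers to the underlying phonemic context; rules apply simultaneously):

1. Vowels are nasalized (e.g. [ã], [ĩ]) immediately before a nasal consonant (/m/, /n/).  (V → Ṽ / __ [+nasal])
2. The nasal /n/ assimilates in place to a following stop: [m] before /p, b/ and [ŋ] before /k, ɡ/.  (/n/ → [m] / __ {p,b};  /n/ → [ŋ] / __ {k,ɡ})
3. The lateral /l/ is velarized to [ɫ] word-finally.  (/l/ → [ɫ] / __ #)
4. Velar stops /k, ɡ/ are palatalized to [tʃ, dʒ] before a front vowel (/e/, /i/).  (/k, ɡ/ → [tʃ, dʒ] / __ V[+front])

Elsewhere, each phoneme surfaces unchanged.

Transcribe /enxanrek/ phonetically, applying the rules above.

[ẽnxãnrek]

Rule 1 applies to /e/ (word-initial: before a nasal consonant) → [ẽ].
/n/ (between /e/ and /x/): rule 2 targets it, but not before a labial or velar stop → unchanged [n].
/x/ stays [x].
/a/ meets the environment for rule 1 (before a nasal consonant) → [ã].
/n/ (between /a/ and /r/) is in the target of rule 2 but the environment (before a labial or velar stop) is not met → [n].
/r/ stays [r].
/e/ (between /r/ and /k/) is in the target of rule 1 but the environment (before a nasal consonant) is not met → [e].
/k/ — word-final; rule 4 does not apply here → [k].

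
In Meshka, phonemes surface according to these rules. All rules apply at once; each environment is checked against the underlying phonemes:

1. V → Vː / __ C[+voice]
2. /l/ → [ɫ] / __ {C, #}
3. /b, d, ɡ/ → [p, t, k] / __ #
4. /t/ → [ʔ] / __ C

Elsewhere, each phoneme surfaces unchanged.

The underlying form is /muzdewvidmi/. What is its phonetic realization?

/u/ (between /m/ and /z/) occurs before a voiced consonant → [uː] by rule 1.
/d/ (between /z/ and /e/) fails the environment for rule 3, so it stays [d].
/e/ meets the environment for rule 1 (before a voiced consonant) → [eː].
/i/ — between /v/ and /d/, before a voiced consonant — surfaces as [iː] (rule 1).
/d/ — between /i/ and /m/; rule 3 does not apply here → [d].
/i/ (word-final): rule 1 targets it, but not before a voiced consonant → unchanged [i].

[muːzdeːwviːdmi]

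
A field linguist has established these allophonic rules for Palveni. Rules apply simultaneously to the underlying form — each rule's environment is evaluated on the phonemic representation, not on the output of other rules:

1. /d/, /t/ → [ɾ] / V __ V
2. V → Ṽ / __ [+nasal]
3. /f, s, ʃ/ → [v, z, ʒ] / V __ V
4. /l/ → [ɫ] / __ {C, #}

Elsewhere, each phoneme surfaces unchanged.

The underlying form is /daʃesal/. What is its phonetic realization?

/d/ (word-initial) is in the target of rule 1 but the environment (between two vowels) is not met → [d].
/a/ — between /d/ and /ʃ/; rule 2 does not apply here → [a].
/ʃ/ meets the environment for rule 3 (between two vowels) → [ʒ].
/e/ (between /ʃ/ and /s/) fails the environment for rule 2, so it stays [e].
/s/ (between /e/ and /a/): between two vowels, so rule 3 applies → [z].
/a/ (between /s/ and /l/): rule 2 targets it, but not before a nasal consonant → unchanged [a].
/l/ (word-final): word-finally or immediately before a consonant, so rule 4 applies → [ɫ].

[daʒezaɫ]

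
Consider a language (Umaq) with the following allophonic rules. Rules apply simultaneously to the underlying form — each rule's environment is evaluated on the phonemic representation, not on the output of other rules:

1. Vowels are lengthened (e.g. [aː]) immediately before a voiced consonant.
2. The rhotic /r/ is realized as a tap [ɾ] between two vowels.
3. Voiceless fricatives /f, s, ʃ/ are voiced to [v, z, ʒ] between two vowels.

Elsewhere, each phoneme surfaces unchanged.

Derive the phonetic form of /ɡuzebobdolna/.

[ɡuːzeːboːbdoːlna]

/ɡ/ — not in any rule's target class → [ɡ].
/u/ meets the environment for rule 1 (before a voiced consonant) → [uː].
/z/ — not in any rule's target class → [z].
Rule 1 applies to /e/ (between /z/ and /b/: before a voiced consonant) → [eː].
/b/ (between /e/ and /o/): no rule targets it → [b].
/o/ — between /b/ and /b/, before a voiced consonant — surfaces as [oː] (rule 1).
/b/ (between /o/ and /d/) is unaffected → [b].
/d/ (between /b/ and /o/): no rule targets it → [d].
/o/ (between /d/ and /l/): before a voiced consonant, so rule 1 applies → [oː].
/l/ (between /o/ and /n/): no rule targets it → [l].
/n/ (between /l/ and /a/): no rule targets it → [n].
/a/ (word-final) fails the environment for rule 1, so it stays [a].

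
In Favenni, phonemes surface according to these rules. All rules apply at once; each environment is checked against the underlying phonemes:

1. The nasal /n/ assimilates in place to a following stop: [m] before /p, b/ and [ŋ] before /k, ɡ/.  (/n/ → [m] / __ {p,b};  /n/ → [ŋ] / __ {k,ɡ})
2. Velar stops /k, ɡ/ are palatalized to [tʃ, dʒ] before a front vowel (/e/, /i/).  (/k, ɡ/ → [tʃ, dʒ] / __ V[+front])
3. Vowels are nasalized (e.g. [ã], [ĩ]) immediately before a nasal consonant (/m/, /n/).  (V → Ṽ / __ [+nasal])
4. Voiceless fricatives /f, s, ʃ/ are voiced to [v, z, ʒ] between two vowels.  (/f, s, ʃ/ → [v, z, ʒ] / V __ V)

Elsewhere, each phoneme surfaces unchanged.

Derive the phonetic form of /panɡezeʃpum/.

[pãŋdʒezeʃpũm]

/p/ — not in any rule's target class → [p].
Rule 3 applies to /a/ (between /p/ and /n/: before a nasal consonant) → [ã].
Rule 1 applies to /n/ (between /a/ and /ɡ/: before a labial or velar stop) → [ŋ].
/ɡ/ (between /n/ and /e/) occurs before a front vowel → [dʒ] by rule 2.
/e/ — between /ɡ/ and /z/; rule 3 does not apply here → [e].
/z/ — not in any rule's target class → [z].
/e/ (between /z/ and /ʃ/) fails the environment for rule 3, so it stays [e].
/ʃ/ (between /e/ and /p/) fails the environment for rule 4, so it stays [ʃ].
/p/ (between /ʃ/ and /u/): no rule targets it → [p].
/u/ (between /p/ and /m/) occurs before a nasal consonant → [ũ] by rule 3.
/m/ (word-final) is unaffected → [m].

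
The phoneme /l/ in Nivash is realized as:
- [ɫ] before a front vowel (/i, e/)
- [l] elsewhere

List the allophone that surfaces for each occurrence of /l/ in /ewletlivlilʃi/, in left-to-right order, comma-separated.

Occurrence 1 (position 3): before a front vowel (/i, e/) → [ɫ].
Occurrence 2 (position 6): before a front vowel (/i, e/) → [ɫ].
Occurrence 3 (position 9): before a front vowel (/i, e/) → [ɫ].
Occurrence 4 (position 11): no conditioning environment matches → elsewhere allophone [l].

[ɫ], [ɫ], [ɫ], [l]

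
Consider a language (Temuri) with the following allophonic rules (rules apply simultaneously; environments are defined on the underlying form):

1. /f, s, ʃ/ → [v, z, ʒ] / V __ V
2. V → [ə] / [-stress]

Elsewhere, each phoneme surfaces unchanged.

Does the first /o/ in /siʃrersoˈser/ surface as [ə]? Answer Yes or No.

Rule 2 applies to /o/ (between /s/ and /s/: in an unstressed syllable) → [ə].
The actual realization is [ə], which matches [ə].

Yes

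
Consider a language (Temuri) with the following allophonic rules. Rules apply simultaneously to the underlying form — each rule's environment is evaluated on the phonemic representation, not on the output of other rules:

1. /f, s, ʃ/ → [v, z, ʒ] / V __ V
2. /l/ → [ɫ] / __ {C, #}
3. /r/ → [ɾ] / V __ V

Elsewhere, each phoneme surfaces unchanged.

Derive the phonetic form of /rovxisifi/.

[rovxizivi]

/r/ (word-initial) is in the target of rule 3 but the environment (between two vowels) is not met → [r].
/o/ (between /r/ and /v/): no rule targets it → [o].
/v/ stays [v].
/x/ (between /v/ and /i/): no rule targets it → [x].
/i/ stays [i].
/s/ (between /i/ and /i/): between two vowels, so rule 1 applies → [z].
/i/ (between /s/ and /f/): no rule targets it → [i].
/f/ (between /i/ and /i/): between two vowels, so rule 1 applies → [v].
/i/ — not in any rule's target class → [i].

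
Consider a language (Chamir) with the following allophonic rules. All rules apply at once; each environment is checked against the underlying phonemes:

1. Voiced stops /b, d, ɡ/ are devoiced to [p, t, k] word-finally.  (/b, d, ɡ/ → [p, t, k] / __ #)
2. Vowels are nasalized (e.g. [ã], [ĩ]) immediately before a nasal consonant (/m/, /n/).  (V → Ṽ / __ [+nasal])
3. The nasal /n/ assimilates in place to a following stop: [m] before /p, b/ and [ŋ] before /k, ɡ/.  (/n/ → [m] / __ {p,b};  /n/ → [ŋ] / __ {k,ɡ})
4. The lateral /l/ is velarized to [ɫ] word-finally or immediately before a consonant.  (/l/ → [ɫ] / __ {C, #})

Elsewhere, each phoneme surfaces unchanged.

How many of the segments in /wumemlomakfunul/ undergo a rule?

5

Segments that undergo a rule: /u/ → [ũ] (rule 2); /e/ → [ẽ] (rule 2); /o/ → [õ] (rule 2); /u/ → [ũ] (rule 2); /l/ → [ɫ] (rule 4).
All other segments surface unchanged.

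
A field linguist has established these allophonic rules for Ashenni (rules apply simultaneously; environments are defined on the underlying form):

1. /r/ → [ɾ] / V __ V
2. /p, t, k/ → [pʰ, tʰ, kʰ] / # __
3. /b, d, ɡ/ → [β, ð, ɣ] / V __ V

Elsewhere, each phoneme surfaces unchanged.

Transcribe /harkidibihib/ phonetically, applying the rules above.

/r/ (between /a/ and /k/) fails the environment for rule 1, so it stays [r].
/k/ — between /r/ and /i/; rule 2 does not apply here → [k].
/d/ (between /i/ and /i/) occurs between two vowels → [ð] by rule 3.
/b/ (between /i/ and /i/): between two vowels, so rule 3 applies → [β].
/b/ (word-final): rule 3 targets it, but not between two vowels → unchanged [b].

[harkiðiβihib]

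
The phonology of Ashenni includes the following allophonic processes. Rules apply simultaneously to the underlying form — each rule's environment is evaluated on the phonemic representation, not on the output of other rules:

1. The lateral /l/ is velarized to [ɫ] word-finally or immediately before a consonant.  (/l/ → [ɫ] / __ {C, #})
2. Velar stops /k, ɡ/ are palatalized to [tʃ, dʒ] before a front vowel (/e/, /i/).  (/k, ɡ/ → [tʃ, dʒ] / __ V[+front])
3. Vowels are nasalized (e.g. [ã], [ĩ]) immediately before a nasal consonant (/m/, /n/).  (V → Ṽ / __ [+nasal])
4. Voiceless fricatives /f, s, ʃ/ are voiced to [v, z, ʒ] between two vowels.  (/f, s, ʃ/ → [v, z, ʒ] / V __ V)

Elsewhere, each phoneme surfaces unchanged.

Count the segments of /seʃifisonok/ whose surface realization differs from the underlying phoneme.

Segments that undergo a rule: /ʃ/ → [ʒ] (rule 4); /f/ → [v] (rule 4); /s/ → [z] (rule 4); /o/ → [õ] (rule 3).
All other segments surface unchanged.

4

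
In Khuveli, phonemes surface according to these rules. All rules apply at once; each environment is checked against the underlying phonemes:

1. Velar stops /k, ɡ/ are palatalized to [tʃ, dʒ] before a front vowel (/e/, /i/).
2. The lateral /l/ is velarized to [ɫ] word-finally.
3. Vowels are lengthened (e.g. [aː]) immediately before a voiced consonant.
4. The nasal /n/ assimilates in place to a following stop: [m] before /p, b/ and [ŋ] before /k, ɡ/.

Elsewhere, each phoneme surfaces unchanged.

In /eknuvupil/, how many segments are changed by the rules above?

3

Segments that undergo a rule: /u/ → [uː] (rule 3); /i/ → [iː] (rule 3); /l/ → [ɫ] (rule 2).
All other segments surface unchanged.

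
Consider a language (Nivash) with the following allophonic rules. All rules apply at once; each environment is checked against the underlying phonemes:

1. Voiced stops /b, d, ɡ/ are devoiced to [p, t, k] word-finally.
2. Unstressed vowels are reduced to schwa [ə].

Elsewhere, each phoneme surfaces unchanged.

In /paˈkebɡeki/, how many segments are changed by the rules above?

Segments that undergo a rule: /a/ → [ə] (rule 2); /e/ → [ə] (rule 2); /i/ → [ə] (rule 2).
All other segments surface unchanged.

3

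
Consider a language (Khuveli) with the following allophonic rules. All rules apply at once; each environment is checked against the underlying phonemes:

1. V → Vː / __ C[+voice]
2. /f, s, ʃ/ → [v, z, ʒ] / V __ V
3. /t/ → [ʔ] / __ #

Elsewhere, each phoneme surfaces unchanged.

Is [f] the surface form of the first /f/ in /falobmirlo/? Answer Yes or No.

/f/ (word-initial) fails the environment for rule 2, so it stays [f].
The actual realization is [f], which matches [f].

Yes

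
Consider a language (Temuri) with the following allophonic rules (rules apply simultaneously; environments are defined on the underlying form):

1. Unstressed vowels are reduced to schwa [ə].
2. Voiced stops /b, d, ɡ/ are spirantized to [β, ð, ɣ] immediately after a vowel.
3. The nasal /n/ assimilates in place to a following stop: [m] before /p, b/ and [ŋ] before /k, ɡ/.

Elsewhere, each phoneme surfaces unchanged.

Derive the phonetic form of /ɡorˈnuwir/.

[ɡərˈnuwər]

/ɡ/ (word-initial): rule 2 targets it, but not immediately after a vowel → unchanged [ɡ].
/o/ (between /ɡ/ and /r/) occurs in an unstressed syllable → [ə] by rule 1.
/r/ (between /o/ and /n/) is unaffected → [r].
/n/ — between /r/ and /u/; rule 3 does not apply here → [n].
/u/ (between /n/ and /w/) fails the environment for rule 1, so it stays [u].
/w/ — not in any rule's target class → [w].
/i/ (between /w/ and /r/): in an unstressed syllable, so rule 1 applies → [ə].
/r/ stays [r].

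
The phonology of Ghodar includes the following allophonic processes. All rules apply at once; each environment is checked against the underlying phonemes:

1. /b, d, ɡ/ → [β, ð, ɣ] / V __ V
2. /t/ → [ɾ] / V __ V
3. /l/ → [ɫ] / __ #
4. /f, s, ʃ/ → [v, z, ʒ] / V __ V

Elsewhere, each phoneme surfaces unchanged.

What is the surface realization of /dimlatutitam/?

[dimlaɾuɾiɾam]

/d/ (word-initial): rule 1 targets it, but not between two vowels → unchanged [d].
/i/ (between /d/ and /m/) is unaffected → [i].
/m/ (between /i/ and /l/): no rule targets it → [m].
/l/ (between /m/ and /a/): rule 3 targets it, but not word-finally → unchanged [l].
/a/ (between /l/ and /t/): no rule targets it → [a].
/t/ (between /a/ and /u/): between two vowels, so rule 2 applies → [ɾ].
/u/ (between /t/ and /t/): no rule targets it → [u].
/t/ meets the environment for rule 2 (between two vowels) → [ɾ].
/i/ stays [i].
/t/ — between /i/ and /a/, between two vowels — surfaces as [ɾ] (rule 2).
/a/ — not in any rule's target class → [a].
/m/ — not in any rule's target class → [m].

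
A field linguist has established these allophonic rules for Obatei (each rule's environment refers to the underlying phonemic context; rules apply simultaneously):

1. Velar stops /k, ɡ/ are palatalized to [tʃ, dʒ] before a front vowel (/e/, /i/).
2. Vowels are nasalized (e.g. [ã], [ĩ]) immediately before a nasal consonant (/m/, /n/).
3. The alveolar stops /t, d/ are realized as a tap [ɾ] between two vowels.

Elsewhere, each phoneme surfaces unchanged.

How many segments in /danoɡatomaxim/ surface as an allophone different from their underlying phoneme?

Segments that undergo a rule: /a/ → [ã] (rule 2); /t/ → [ɾ] (rule 3); /o/ → [õ] (rule 2); /i/ → [ĩ] (rule 2).
All other segments surface unchanged.

4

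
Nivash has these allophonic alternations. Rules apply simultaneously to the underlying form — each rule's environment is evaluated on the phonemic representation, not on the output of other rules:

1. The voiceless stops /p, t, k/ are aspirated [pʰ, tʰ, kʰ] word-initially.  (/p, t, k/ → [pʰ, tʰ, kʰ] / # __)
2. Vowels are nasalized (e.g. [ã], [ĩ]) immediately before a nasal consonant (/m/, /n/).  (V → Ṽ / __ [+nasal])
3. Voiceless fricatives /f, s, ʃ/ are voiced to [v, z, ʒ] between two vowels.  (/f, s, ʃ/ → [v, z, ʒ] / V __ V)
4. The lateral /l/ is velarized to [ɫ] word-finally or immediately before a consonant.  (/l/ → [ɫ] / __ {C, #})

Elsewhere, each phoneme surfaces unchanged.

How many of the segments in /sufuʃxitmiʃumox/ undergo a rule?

Segments that undergo a rule: /f/ → [v] (rule 3); /ʃ/ → [ʒ] (rule 3); /u/ → [ũ] (rule 2).
All other segments surface unchanged.

3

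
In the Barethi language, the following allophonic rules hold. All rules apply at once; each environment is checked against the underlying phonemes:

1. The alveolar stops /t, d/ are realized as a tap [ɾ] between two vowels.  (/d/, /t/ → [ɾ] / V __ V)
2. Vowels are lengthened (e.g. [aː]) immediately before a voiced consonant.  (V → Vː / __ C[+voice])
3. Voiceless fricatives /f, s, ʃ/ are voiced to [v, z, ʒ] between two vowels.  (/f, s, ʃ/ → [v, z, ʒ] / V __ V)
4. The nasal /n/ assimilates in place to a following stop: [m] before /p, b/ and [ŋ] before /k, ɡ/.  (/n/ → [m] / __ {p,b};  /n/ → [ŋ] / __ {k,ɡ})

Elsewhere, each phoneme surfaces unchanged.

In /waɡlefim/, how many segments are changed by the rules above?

Segments that undergo a rule: /a/ → [aː] (rule 2); /f/ → [v] (rule 3); /i/ → [iː] (rule 2).
All other segments surface unchanged.

3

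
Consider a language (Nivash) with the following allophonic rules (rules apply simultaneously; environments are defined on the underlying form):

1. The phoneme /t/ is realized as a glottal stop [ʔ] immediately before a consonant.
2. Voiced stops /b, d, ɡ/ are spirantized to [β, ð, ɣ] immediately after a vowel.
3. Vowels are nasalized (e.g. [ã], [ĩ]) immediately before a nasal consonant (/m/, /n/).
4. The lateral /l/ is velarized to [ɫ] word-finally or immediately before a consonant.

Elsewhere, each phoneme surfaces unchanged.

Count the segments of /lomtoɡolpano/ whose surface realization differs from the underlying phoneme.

4

Segments that undergo a rule: /o/ → [õ] (rule 3); /ɡ/ → [ɣ] (rule 2); /l/ → [ɫ] (rule 4); /a/ → [ã] (rule 3).
All other segments surface unchanged.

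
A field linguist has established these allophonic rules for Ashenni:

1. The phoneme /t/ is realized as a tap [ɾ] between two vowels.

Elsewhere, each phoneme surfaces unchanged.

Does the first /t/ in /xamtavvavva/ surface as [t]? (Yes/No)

/t/ (between /m/ and /a/) fails the environment for rule 1, so it stays [t].
The actual realization is [t], which matches [t].

Yes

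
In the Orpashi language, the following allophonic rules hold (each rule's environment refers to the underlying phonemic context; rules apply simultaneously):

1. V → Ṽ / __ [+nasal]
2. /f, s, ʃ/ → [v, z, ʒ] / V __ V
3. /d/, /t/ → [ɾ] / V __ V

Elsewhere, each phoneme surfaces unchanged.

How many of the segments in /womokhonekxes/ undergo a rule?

2

Segments that undergo a rule: /o/ → [õ] (rule 1); /o/ → [õ] (rule 1).
All other segments surface unchanged.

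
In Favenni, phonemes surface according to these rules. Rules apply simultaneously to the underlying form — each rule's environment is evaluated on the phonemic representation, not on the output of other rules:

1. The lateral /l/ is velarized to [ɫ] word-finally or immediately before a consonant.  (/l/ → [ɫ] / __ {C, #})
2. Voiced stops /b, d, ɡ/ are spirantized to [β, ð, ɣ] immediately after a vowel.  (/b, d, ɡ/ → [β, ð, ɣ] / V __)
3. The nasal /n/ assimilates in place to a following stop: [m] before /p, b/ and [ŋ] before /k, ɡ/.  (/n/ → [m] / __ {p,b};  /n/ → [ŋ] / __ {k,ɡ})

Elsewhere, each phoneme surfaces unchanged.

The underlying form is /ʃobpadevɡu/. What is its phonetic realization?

[ʃoβpaðevɡu]

/ʃ/ — not in any rule's target class → [ʃ].
/o/ — not in any rule's target class → [o].
/b/ — between /o/ and /p/, immediately after a vowel — surfaces as [β] (rule 2).
/p/ (between /b/ and /a/): no rule targets it → [p].
/a/ (between /p/ and /d/) is unaffected → [a].
/d/ — between /a/ and /e/, immediately after a vowel — surfaces as [ð] (rule 2).
/e/ (between /d/ and /v/): no rule targets it → [e].
/v/ — not in any rule's target class → [v].
/ɡ/ (between /v/ and /u/) is in the target of rule 2 but the environment (immediately after a vowel) is not met → [ɡ].
/u/ (word-final): no rule targets it → [u].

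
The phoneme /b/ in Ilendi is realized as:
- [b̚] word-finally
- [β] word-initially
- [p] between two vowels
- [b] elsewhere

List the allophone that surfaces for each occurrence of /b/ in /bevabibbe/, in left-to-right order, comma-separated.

Occurrence 1 (position 1): word-initially → [β].
Occurrence 2 (position 5): between two vowels → [p].
Occurrence 3 (position 7): no conditioning environment matches → elsewhere allophone [b].
Occurrence 4 (position 8): no conditioning environment matches → elsewhere allophone [b].

[β], [p], [b], [b]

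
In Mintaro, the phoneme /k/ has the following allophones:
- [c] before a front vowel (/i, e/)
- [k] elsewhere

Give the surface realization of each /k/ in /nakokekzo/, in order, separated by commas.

Occurrence 1 (position 3): no conditioning environment matches → elsewhere allophone [k].
Occurrence 2 (position 5): before a front vowel → [c].
Occurrence 3 (position 7): no conditioning environment matches → elsewhere allophone [k].

[k], [c], [k]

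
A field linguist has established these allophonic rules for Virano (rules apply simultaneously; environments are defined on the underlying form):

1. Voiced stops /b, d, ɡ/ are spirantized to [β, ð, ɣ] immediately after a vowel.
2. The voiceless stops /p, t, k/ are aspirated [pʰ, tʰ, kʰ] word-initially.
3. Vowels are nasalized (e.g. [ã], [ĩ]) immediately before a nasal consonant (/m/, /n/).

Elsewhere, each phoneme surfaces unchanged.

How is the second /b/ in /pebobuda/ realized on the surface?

Rule 1 applies to /b/ (between /o/ and /u/: immediately after a vowel) → [β].

[β]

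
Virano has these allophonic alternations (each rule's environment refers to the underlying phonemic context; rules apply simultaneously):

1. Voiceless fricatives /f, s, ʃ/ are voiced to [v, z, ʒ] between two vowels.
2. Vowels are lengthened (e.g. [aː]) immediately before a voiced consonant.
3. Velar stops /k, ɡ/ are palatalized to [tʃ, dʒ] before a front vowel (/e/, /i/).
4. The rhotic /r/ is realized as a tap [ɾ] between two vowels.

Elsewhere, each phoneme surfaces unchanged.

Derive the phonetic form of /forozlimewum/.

/f/ (word-initial): rule 1 targets it, but not between two vowels → unchanged [f].
/o/ (between /f/ and /r/): before a voiced consonant, so rule 2 applies → [oː].
/r/ meets the environment for rule 4 (between two vowels) → [ɾ].
/o/ (between /r/ and /z/): before a voiced consonant, so rule 2 applies → [oː].
/z/ (between /o/ and /l/) is unaffected → [z].
/l/ (between /z/ and /i/): no rule targets it → [l].
/i/ (between /l/ and /m/): before a voiced consonant, so rule 2 applies → [iː].
/m/ (between /i/ and /e/) is unaffected → [m].
/e/ (between /m/ and /w/) occurs before a voiced consonant → [eː] by rule 2.
/w/ — not in any rule's target class → [w].
/u/ (between /w/ and /m/) occurs before a voiced consonant → [uː] by rule 2.
/m/ (word-final) is unaffected → [m].

[foːɾoːzliːmeːwuːm]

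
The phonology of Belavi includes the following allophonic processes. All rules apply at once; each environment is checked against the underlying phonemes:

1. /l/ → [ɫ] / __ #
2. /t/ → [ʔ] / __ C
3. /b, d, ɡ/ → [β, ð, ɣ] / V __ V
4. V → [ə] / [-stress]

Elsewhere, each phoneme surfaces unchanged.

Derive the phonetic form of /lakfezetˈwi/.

[ləkfəzəʔˈwi]

/l/ (word-initial) fails the environment for rule 1, so it stays [l].
Rule 4 applies to /a/ (between /l/ and /k/: in an unstressed syllable) → [ə].
/e/ — between /f/ and /z/, in an unstressed syllable — surfaces as [ə] (rule 4).
Rule 4 applies to /e/ (between /z/ and /t/: in an unstressed syllable) → [ə].
/t/ (between /e/ and /w/) occurs immediately before a consonant → [ʔ] by rule 2.
/i/ — word-final; rule 4 does not apply here → [i].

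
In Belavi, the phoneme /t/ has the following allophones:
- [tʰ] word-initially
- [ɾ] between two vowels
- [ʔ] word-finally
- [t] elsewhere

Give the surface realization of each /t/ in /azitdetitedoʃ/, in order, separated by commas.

Occurrence 1 (position 4): no conditioning environment matches → elsewhere allophone [t].
Occurrence 2 (position 7): between two vowels → [ɾ].
Occurrence 3 (position 9): between two vowels → [ɾ].

[t], [ɾ], [ɾ]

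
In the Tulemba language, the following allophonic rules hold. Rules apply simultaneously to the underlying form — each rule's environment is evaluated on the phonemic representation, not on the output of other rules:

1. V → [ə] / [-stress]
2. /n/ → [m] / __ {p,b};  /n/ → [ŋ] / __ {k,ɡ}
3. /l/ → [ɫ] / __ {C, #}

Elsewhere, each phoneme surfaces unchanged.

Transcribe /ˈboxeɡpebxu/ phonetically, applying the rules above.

/b/ stays [b].
/o/ (between /b/ and /x/) fails the environment for rule 1, so it stays [o].
/x/ (between /o/ and /e/): no rule targets it → [x].
/e/ (between /x/ and /ɡ/) occurs in an unstressed syllable → [ə] by rule 1.
/ɡ/ (between /e/ and /p/) is unaffected → [ɡ].
/p/ (between /ɡ/ and /e/): no rule targets it → [p].
Rule 1 applies to /e/ (between /p/ and /b/: in an unstressed syllable) → [ə].
/b/ stays [b].
/x/ stays [x].
/u/ meets the environment for rule 1 (in an unstressed syllable) → [ə].

[ˈboxəɡpəbxə]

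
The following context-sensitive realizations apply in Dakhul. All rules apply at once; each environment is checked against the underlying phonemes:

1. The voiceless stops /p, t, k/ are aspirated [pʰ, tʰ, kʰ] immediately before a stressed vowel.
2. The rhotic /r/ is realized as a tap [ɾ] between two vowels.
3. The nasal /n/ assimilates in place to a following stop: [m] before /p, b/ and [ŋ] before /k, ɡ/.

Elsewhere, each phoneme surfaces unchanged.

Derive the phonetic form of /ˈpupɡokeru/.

/p/ meets the environment for rule 1 (immediately before a stressed vowel) → [pʰ].
/u/ (between /p/ and /p/) is unaffected → [u].
/p/ — between /u/ and /ɡ/; rule 1 does not apply here → [p].
/ɡ/ stays [ɡ].
/o/ (between /ɡ/ and /k/) is unaffected → [o].
/k/ — between /o/ and /e/; rule 1 does not apply here → [k].
/e/ (between /k/ and /r/) is unaffected → [e].
Rule 2 applies to /r/ (between /e/ and /u/: between two vowels) → [ɾ].
/u/ (word-final): no rule targets it → [u].

[ˈpʰupɡokeɾu]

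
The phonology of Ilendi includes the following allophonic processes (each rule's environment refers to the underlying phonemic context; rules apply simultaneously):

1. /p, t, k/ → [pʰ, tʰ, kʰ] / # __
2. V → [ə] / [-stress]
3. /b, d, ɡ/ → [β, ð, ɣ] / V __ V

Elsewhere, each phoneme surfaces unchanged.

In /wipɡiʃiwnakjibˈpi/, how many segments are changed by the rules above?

5

Segments that undergo a rule: /i/ → [ə] (rule 2); /i/ → [ə] (rule 2); /i/ → [ə] (rule 2); /a/ → [ə] (rule 2); /i/ → [ə] (rule 2).
All other segments surface unchanged.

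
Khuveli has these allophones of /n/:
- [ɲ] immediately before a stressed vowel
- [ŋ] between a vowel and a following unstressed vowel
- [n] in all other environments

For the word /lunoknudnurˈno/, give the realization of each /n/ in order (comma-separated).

Occurrence 1 (position 3): between a vowel and a following unstressed vowel → [ŋ].
Occurrence 2 (position 6): no conditioning environment matches → elsewhere allophone [n].
Occurrence 3 (position 9): no conditioning environment matches → elsewhere allophone [n].
Occurrence 4 (position 12): immediately before a stressed vowel → [ɲ].

[ŋ], [n], [n], [ɲ]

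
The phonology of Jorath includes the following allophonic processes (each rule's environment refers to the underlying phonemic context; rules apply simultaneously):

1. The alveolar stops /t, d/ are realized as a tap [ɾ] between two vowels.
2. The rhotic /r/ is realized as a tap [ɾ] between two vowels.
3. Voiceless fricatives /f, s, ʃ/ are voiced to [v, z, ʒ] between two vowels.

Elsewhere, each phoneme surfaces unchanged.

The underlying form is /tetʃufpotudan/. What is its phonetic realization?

/t/ — word-initial; rule 1 does not apply here → [t].
/e/ — not in any rule's target class → [e].
/t/ (between /e/ and /ʃ/): rule 1 targets it, but not between two vowels → unchanged [t].
/ʃ/ (between /t/ and /u/): rule 3 targets it, but not between two vowels → unchanged [ʃ].
/u/ (between /ʃ/ and /f/): no rule targets it → [u].
/f/ (between /u/ and /p/): rule 3 targets it, but not between two vowels → unchanged [f].
/p/ — not in any rule's target class → [p].
/o/ (between /p/ and /t/) is unaffected → [o].
/t/ — between /o/ and /u/, between two vowels — surfaces as [ɾ] (rule 1).
/u/ (between /t/ and /d/) is unaffected → [u].
Rule 1 applies to /d/ (between /u/ and /a/: between two vowels) → [ɾ].
/a/ stays [a].
/n/ stays [n].

[tetʃufpoɾuɾan]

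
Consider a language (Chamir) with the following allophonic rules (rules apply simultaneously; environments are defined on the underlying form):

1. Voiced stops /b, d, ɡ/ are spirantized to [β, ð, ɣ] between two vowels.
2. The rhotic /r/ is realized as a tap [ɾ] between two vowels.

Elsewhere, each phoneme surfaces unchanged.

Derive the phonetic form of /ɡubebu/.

[ɡuβeβu]

/ɡ/ (word-initial): rule 1 targets it, but not between two vowels → unchanged [ɡ].
/u/ stays [u].
/b/ (between /u/ and /e/): between two vowels, so rule 1 applies → [β].
/e/ stays [e].
/b/ meets the environment for rule 1 (between two vowels) → [β].
/u/ — not in any rule's target class → [u].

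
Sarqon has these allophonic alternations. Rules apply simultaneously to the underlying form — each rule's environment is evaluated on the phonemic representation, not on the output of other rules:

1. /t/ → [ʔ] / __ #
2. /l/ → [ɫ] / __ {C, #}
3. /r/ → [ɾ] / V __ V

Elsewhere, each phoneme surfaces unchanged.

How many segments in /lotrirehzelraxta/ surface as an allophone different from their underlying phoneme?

2

Segments that undergo a rule: /r/ → [ɾ] (rule 3); /l/ → [ɫ] (rule 2).
All other segments surface unchanged.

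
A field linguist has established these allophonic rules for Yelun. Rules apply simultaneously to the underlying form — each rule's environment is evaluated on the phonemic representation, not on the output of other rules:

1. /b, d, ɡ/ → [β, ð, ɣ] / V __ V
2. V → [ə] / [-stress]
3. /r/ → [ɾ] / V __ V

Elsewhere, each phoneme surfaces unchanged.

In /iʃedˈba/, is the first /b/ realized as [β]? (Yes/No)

No

/b/ (between /d/ and /a/) is in the target of rule 1 but the environment (between two vowels) is not met → [b].
The actual realization is [b], not [β].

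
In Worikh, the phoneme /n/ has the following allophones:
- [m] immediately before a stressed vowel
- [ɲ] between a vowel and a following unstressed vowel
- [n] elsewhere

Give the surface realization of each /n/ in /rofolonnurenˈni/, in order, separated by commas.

[n], [n], [n], [m]

Occurrence 1 (position 7): no conditioning environment matches → elsewhere allophone [n].
Occurrence 2 (position 8): no conditioning environment matches → elsewhere allophone [n].
Occurrence 3 (position 12): no conditioning environment matches → elsewhere allophone [n].
Occurrence 4 (position 13): immediately before a stressed vowel → [m].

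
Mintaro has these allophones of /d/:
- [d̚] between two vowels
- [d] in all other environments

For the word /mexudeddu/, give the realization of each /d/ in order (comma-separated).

Occurrence 1 (position 5): between two vowels → [d̚].
Occurrence 2 (position 7): no conditioning environment matches → elsewhere allophone [d].
Occurrence 3 (position 8): no conditioning environment matches → elsewhere allophone [d].

[d̚], [d], [d]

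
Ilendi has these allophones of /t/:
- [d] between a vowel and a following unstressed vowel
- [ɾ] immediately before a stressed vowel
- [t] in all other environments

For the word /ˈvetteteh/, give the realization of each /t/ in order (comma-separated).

[t], [t], [d]

Occurrence 1 (position 3): no conditioning environment matches → elsewhere allophone [t].
Occurrence 2 (position 4): no conditioning environment matches → elsewhere allophone [t].
Occurrence 3 (position 6): between a vowel and a following unstressed vowel → [d].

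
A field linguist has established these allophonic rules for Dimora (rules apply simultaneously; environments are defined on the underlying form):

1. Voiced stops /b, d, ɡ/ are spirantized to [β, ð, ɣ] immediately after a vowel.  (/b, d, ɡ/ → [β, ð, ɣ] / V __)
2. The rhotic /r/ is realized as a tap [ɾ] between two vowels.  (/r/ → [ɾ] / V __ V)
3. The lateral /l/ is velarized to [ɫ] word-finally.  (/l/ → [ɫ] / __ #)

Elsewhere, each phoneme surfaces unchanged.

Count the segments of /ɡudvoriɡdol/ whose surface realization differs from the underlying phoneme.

Segments that undergo a rule: /d/ → [ð] (rule 1); /r/ → [ɾ] (rule 2); /ɡ/ → [ɣ] (rule 1); /l/ → [ɫ] (rule 3).
All other segments surface unchanged.

4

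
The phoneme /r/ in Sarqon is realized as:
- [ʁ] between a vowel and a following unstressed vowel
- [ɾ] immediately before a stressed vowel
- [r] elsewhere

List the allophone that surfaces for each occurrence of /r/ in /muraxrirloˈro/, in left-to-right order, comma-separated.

[ʁ], [r], [r], [ɾ]

Occurrence 1 (position 3): between a vowel and a following unstressed vowel → [ʁ].
Occurrence 2 (position 6): no conditioning environment matches → elsewhere allophone [r].
Occurrence 3 (position 8): no conditioning environment matches → elsewhere allophone [r].
Occurrence 4 (position 11): immediately before a stressed vowel → [ɾ].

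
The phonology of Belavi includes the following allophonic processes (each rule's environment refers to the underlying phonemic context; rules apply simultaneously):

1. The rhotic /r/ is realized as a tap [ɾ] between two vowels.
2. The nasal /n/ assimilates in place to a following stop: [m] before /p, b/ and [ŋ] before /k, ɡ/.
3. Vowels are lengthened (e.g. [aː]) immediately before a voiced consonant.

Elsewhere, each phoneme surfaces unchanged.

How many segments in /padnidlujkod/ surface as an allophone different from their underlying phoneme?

4

Segments that undergo a rule: /a/ → [aː] (rule 3); /i/ → [iː] (rule 3); /u/ → [uː] (rule 3); /o/ → [oː] (rule 3).
All other segments surface unchanged.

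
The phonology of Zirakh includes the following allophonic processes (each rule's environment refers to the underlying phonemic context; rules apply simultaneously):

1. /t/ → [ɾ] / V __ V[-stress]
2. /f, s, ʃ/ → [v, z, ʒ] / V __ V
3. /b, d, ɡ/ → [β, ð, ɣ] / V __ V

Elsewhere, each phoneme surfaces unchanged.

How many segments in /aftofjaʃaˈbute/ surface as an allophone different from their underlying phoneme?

Segments that undergo a rule: /ʃ/ → [ʒ] (rule 2); /b/ → [β] (rule 3); /t/ → [ɾ] (rule 1).
All other segments surface unchanged.

3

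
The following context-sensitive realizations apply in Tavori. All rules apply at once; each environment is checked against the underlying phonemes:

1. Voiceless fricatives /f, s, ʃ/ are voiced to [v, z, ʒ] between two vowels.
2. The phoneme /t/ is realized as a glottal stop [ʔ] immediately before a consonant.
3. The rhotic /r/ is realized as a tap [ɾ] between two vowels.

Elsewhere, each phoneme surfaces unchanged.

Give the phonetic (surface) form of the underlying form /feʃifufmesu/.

/f/ (word-initial) is in the target of rule 1 but the environment (between two vowels) is not met → [f].
/e/ (between /f/ and /ʃ/): no rule targets it → [e].
/ʃ/ — between /e/ and /i/, between two vowels — surfaces as [ʒ] (rule 1).
/i/ — not in any rule's target class → [i].
/f/ — between /i/ and /u/, between two vowels — surfaces as [v] (rule 1).
/u/ (between /f/ and /f/): no rule targets it → [u].
/f/ (between /u/ and /m/) is in the target of rule 1 but the environment (between two vowels) is not met → [f].
/m/ — not in any rule's target class → [m].
/e/ (between /m/ and /s/) is unaffected → [e].
/s/ (between /e/ and /u/): between two vowels, so rule 1 applies → [z].
/u/ (word-final) is unaffected → [u].

[feʒivufmezu]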